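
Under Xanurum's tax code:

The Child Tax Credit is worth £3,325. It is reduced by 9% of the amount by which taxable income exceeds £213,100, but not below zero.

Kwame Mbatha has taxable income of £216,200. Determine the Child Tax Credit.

Child Tax Credit: 9% of the £3,100 excess over £213,100 is £279; credit = £3,325 − £279 = £3,046.

£3,046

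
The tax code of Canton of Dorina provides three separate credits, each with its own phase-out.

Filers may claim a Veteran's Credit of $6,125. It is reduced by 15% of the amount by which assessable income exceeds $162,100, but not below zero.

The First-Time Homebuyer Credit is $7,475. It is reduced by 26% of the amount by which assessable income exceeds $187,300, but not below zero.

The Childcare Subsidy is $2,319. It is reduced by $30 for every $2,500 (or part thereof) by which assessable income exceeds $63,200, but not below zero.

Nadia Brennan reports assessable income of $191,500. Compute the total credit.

$8,857

Veteran's Credit: 15% of the $29,400 excess over $162,100 is $4,410; credit = $6,125 − $4,410 = $1,715.
First-Time Homebuyer Credit: 26% of the $4,200 excess over $187,300 is $1,092; credit = $7,475 − $1,092 = $6,383.
Childcare Subsidy: income exceeds $63,200 by $128,300, which is 52 full-or-partial $2,500 increments; reduction = 52 × $30 = $1,560, leaving $759.
Total: $1,715 + $6,383 + $759 = $8,857.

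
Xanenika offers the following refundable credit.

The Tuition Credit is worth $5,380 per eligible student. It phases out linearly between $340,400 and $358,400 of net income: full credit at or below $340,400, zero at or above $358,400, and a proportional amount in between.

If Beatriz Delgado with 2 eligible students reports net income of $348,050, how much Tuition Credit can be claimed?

Tuition Credit: base = 2 × $5,380 = $10,760. $348,050 is $7,650 into a $18,000 phase-out range, leaving 10,350/18,000 of the credit: $10,760 × 10,350/18,000 = $6,187.

$6,187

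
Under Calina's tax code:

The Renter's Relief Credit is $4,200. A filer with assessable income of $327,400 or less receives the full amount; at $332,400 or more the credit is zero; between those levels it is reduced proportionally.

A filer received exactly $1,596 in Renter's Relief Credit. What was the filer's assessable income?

$1,596 is 1,596/4,200 of the full $4,200, so 2,604/4,200 of the $5,000 range has been used: income = $327,400 + $5,000 × 2,604/4,200 = $330,500.

$330,500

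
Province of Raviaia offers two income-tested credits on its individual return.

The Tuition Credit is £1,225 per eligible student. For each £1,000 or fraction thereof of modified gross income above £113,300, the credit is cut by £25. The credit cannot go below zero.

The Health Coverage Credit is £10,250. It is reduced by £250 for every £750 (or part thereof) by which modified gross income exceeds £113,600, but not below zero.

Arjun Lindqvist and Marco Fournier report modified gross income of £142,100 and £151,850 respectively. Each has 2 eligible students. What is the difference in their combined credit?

£1,000

Arjun (£142,100): Tuition Credit: base = 2 × £1,225 = £2,450. income exceeds £113,300 by £28,800, which is 29 full-or-partial £1,000 increments; reduction = 29 × £25 = £725, leaving £1,725. Health Coverage Credit: income exceeds £113,600 by £28,500, which is 38 full-or-partial £750 increments; reduction = 38 × £250 = £9,500, leaving £750. total £1,725 + £750 = £2,475
Marco (£151,850): Tuition Credit: base = 2 × £1,225 = £2,450. income exceeds £113,300 by £38,550, which is 39 full-or-partial £1,000 increments; reduction = 39 × £25 = £975, leaving £1,475. Health Coverage Credit: income exceeds £113,600 by £38,250 → 51 increments × £250 = £12,750 ≥ base, so the credit is £0. total £1,475 + £0 = £1,475
Difference: |£2,475 − £1,475| = £1,000.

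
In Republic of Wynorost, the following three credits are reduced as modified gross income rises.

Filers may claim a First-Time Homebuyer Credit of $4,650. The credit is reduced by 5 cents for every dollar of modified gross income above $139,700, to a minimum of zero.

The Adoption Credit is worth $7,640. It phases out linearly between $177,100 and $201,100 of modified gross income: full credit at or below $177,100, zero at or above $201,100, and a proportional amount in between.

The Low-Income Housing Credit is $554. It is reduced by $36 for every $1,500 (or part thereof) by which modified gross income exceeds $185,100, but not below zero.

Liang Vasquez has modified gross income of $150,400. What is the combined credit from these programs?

First-Time Homebuyer Credit: 5% of the $10,700 excess over $139,700 is $535; credit = $4,650 − $535 = $4,115.
Adoption Credit: $150,400 is at or below the $177,100 threshold, so the full $7,640 applies.
Low-Income Housing Credit: $150,400 is at or below the $185,100 threshold, so the full $554 applies.
Total: $4,115 + $7,640 + $554 = $12,309.

$12,309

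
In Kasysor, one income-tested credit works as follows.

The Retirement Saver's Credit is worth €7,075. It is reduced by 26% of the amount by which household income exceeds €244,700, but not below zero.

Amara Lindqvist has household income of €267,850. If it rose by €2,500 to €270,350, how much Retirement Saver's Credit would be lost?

At €267,850 — 26% of the €23,150 excess over €244,700 is €6,019; credit = €7,075 − €6,019 = €1,056.
At €270,350 — 26% of the €25,650 excess over €244,700 is €6,669; credit = €7,075 − €6,669 = €406.
Lost: €1,056 − €406 = €650.

€650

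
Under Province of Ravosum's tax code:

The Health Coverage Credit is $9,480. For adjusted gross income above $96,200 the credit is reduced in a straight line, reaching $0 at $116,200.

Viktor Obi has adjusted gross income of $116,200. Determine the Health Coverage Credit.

Health Coverage Credit: $116,200 is at or above $116,200, so the credit is $0.

$0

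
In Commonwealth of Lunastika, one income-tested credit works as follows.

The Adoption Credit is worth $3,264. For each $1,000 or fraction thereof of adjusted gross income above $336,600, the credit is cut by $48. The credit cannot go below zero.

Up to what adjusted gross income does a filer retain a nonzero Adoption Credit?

After 67 increments the reduction is 67 × $48 = $3,216, leaving $48; one more increment wipes it out. Increment 67 ends at excess 67 × $1,000 = $67,000, so the highest qualifying income is $336,600 + $67,000 = $403,600.

$403,600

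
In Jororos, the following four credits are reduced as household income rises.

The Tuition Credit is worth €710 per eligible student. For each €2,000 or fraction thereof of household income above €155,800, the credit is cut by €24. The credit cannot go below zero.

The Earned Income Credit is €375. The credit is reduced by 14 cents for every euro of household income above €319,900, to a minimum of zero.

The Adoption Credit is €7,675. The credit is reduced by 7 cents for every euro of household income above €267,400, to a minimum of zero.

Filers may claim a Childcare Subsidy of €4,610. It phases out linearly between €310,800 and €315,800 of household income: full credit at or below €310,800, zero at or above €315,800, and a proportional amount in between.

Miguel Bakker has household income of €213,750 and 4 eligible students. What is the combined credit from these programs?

€14,804

Tuition Credit: base = 4 × €710 = €2,840. income exceeds €155,800 by €57,950, which is 29 full-or-partial €2,000 increments; reduction = 29 × €24 = €696, leaving €2,144.
Earned Income Credit: €213,750 is at or below the €319,900 threshold, so the full €375 applies.
Adoption Credit: €213,750 is at or below the €267,400 threshold, so the full €7,675 applies.
Childcare Subsidy: €213,750 is at or below the €310,800 threshold, so the full €4,610 applies.
Total: €2,144 + €375 + €7,675 + €4,610 = €14,804.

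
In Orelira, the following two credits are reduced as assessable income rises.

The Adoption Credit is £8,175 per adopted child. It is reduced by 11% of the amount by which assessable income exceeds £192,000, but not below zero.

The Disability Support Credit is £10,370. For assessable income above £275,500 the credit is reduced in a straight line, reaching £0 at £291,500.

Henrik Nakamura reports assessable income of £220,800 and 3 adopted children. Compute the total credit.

£31,727

Adoption Credit: base = 3 × £8,175 = £24,525. 11% of the £28,800 excess over £192,000 is £3,168; credit = £24,525 − £3,168 = £21,357.
Disability Support Credit: £220,800 is at or below the £275,500 threshold, so the full £10,370 applies.
Total: £21,357 + £10,370 = £31,727.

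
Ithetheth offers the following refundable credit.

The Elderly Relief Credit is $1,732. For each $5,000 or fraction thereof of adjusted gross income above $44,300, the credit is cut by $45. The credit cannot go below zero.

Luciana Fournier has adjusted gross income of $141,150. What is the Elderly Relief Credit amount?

$832

Elderly Relief Credit: income exceeds $44,300 by $96,850, which is 20 full-or-partial $5,000 increments; reduction = 20 × $45 = $900, leaving $832.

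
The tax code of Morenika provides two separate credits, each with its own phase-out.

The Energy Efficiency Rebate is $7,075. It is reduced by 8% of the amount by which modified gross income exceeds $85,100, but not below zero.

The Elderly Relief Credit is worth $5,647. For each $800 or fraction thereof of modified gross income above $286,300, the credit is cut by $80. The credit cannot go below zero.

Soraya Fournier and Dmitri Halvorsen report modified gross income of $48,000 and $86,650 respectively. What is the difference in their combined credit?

$124

Soraya ($48,000): Energy Efficiency Rebate: $48,000 is at or below the $85,100 threshold, so the full $7,075 applies. Elderly Relief Credit: $48,000 is at or below the $286,300 threshold, so the full $5,647 applies. total $7,075 + $5,647 = $12,722
Dmitri ($86,650): Energy Efficiency Rebate: 8% of the $1,550 excess over $85,100 is $124; credit = $7,075 − $124 = $6,951. Elderly Relief Credit: $86,650 is at or below the $286,300 threshold, so the full $5,647 applies. total $6,951 + $5,647 = $12,598
Difference: |$12,722 − $12,598| = $124.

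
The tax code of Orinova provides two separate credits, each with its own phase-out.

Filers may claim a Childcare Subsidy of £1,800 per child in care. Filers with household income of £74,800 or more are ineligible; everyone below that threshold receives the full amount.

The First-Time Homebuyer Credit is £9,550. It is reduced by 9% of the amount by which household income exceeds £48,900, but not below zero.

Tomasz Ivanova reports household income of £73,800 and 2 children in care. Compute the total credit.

£10,909

Childcare Subsidy: base = 2 × £1,800 = £3,600. £73,800 is below the £74,800 cutoff, so the full £3,600 applies.
First-Time Homebuyer Credit: 9% of the £24,900 excess over £48,900 is £2,241; credit = £9,550 − £2,241 = £7,309.
Total: £3,600 + £7,309 = £10,909.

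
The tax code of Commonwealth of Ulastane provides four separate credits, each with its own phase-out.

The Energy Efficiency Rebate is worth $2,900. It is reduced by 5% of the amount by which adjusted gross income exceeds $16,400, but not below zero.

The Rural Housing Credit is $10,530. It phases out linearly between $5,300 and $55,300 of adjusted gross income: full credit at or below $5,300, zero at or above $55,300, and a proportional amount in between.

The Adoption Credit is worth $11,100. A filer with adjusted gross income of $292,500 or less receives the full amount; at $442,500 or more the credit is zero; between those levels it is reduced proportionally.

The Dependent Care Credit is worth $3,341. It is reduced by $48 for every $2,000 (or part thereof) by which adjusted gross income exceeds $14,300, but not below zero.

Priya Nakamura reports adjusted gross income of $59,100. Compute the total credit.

Energy Efficiency Rebate: 5% of the $42,700 excess over $16,400 is $2,135; credit = $2,900 − $2,135 = $765.
Rural Housing Credit: $59,100 is at or above $55,300, so the credit is $0.
Adoption Credit: $59,100 is at or below the $292,500 threshold, so the full $11,100 applies.
Dependent Care Credit: income exceeds $14,300 by $44,800, which is 23 full-or-partial $2,000 increments; reduction = 23 × $48 = $1,104, leaving $2,237.
Total: $765 + $0 + $11,100 + $2,237 = $14,102.

$14,102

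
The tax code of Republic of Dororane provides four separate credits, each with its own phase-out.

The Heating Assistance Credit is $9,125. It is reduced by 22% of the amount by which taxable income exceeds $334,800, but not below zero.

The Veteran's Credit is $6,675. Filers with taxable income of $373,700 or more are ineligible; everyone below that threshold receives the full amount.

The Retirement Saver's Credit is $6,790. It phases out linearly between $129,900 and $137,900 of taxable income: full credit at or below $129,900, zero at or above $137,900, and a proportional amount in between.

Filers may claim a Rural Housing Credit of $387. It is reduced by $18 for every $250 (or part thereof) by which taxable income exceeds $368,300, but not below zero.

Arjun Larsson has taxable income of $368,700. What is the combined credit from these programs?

Heating Assistance Credit: 22% of the $33,900 excess over $334,800 is $7,458; credit = $9,125 − $7,458 = $1,667.
Veteran's Credit: $368,700 is below the $373,700 cutoff, so the full $6,675 applies.
Retirement Saver's Credit: $368,700 is at or above $137,900, so the credit is $0.
Rural Housing Credit: income exceeds $368,300 by $400, which is 2 full-or-partial $250 increments; reduction = 2 × $18 = $36, leaving $351.
Total: $1,667 + $6,675 + $0 + $351 = $8,693.

$8,693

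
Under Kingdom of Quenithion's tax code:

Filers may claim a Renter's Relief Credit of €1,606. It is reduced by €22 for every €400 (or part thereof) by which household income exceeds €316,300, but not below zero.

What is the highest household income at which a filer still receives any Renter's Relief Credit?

€345,100

After 72 increments the reduction is 72 × €22 = €1,584, leaving €22; one more increment wipes it out. Increment 72 ends at excess 72 × €400 = €28,800, so the highest qualifying income is €316,300 + €28,800 = €345,100.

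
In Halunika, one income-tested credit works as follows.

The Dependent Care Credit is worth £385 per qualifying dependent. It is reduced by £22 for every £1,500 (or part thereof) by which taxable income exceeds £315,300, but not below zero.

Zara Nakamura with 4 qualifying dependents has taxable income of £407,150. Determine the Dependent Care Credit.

Dependent Care Credit: base = 4 × £385 = £1,540. income exceeds £315,300 by £91,850, which is 62 full-or-partial £1,500 increments; reduction = 62 × £22 = £1,364, leaving £176.

£176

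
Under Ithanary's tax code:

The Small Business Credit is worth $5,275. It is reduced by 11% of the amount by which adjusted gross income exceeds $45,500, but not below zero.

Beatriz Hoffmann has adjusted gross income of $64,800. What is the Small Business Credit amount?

$3,152

Small Business Credit: 11% of the $19,300 excess over $45,500 is $2,123; credit = $5,275 − $2,123 = $3,152.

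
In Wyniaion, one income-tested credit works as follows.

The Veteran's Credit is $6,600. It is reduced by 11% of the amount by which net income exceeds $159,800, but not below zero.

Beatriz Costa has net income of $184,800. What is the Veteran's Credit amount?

$3,850

Veteran's Credit: 11% of the $25,000 excess over $159,800 is $2,750; credit = $6,600 − $2,750 = $3,850.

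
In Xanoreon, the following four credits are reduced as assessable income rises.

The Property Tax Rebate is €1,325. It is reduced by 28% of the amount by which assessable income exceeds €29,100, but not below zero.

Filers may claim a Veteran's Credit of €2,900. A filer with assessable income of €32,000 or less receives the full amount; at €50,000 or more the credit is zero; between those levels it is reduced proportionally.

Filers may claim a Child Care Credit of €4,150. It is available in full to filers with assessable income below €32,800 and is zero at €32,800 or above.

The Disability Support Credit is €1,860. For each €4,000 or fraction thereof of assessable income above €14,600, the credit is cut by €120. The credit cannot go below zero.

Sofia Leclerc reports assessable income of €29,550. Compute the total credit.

€9,629

Property Tax Rebate: 28% of the €450 excess over €29,100 is €126; credit = €1,325 − €126 = €1,199.
Veteran's Credit: €29,550 is at or below the €32,000 threshold, so the full €2,900 applies.
Child Care Credit: €29,550 is below the €32,800 cutoff, so the full €4,150 applies.
Disability Support Credit: income exceeds €14,600 by €14,950, which is 4 full-or-partial €4,000 increments; reduction = 4 × €120 = €480, leaving €1,380.
Total: €1,199 + €2,900 + €4,150 + €1,380 = €9,629.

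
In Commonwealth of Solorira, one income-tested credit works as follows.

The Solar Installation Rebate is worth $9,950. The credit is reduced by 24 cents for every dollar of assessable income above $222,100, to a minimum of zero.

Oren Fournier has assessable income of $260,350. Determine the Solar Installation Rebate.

$770

Solar Installation Rebate: 24% of the $38,250 excess over $222,100 is $9,180; credit = $9,950 − $9,180 = $770.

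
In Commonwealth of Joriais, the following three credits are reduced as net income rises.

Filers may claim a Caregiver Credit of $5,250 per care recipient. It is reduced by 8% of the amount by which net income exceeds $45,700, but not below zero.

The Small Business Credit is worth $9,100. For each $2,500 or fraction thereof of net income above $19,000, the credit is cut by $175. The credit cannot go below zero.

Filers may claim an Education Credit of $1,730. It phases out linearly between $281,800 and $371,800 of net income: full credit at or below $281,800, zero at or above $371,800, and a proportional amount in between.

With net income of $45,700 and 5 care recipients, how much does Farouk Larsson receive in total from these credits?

Caregiver Credit: base = 5 × $5,250 = $26,250. $45,700 is at or below the $45,700 threshold, so the full $26,250 applies.
Small Business Credit: income exceeds $19,000 by $26,700, which is 11 full-or-partial $2,500 increments; reduction = 11 × $175 = $1,925, leaving $7,175.
Education Credit: $45,700 is at or below the $281,800 threshold, so the full $1,730 applies.
Total: $26,250 + $7,175 + $1,730 = $35,155.

$35,155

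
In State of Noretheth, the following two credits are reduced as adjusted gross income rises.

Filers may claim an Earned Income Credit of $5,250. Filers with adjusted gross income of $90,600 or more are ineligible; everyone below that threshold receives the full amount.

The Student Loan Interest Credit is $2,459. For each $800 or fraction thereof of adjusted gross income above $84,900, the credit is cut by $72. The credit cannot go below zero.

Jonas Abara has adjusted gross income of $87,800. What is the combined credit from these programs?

Earned Income Credit: $87,800 is below the $90,600 cutoff, so the full $5,250 applies.
Student Loan Interest Credit: income exceeds $84,900 by $2,900, which is 4 full-or-partial $800 increments; reduction = 4 × $72 = $288, leaving $2,171.
Total: $5,250 + $2,171 = $7,421.

$7,421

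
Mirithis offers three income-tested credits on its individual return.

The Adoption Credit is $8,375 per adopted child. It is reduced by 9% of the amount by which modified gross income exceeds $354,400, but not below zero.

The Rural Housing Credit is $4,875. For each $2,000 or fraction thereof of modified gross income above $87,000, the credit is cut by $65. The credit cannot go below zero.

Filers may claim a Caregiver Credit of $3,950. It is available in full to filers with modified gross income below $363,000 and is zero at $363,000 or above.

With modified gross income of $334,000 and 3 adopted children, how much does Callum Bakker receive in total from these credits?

Adoption Credit: base = 3 × $8,375 = $25,125. $334,000 is at or below the $354,400 threshold, so the full $25,125 applies.
Rural Housing Credit: income exceeds $87,000 by $247,000 → 124 increments × $65 = $8,060 ≥ base, so the credit is $0.
Caregiver Credit: $334,000 is below the $363,000 cutoff, so the full $3,950 applies.
Total: $25,125 + $0 + $3,950 = $29,075.

$29,075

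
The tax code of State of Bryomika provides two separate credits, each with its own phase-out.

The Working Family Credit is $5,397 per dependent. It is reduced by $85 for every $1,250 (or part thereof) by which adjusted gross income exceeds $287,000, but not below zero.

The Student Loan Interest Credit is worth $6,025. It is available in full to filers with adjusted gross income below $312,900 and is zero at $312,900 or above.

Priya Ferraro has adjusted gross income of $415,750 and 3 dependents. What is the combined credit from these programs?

$7,436

Working Family Credit: base = 3 × $5,397 = $16,191. income exceeds $287,000 by $128,750, which is 103 full-or-partial $1,250 increments; reduction = 103 × $85 = $8,755, leaving $7,436.
Student Loan Interest Credit: $415,750 meets or exceeds the $312,900 cutoff, so the credit is $0.
Total: $7,436 + $0 = $7,436.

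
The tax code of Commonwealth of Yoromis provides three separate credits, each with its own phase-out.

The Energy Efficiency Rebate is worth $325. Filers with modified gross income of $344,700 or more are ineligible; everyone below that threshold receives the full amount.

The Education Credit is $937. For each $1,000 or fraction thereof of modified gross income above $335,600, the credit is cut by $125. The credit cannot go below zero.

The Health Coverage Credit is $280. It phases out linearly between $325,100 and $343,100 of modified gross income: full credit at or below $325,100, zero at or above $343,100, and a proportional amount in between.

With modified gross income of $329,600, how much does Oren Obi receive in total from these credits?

$1,472

Energy Efficiency Rebate: $329,600 is below the $344,700 cutoff, so the full $325 applies.
Education Credit: $329,600 is at or below the $335,600 threshold, so the full $937 applies.
Health Coverage Credit: $329,600 is $4,500 into a $18,000 phase-out range, leaving 13,500/18,000 of the credit: $280 × 13,500/18,000 = $210.
Total: $325 + $937 + $210 = $1,472.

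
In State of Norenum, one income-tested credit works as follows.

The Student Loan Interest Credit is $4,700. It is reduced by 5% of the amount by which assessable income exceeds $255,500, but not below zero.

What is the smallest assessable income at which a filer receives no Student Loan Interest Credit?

$349,500

The credit falls by 5% of each dollar above $255,500, so it reaches zero when the excess is $4,700 / 5% = $94,000: income = $255,500 + $94,000 = $349,500.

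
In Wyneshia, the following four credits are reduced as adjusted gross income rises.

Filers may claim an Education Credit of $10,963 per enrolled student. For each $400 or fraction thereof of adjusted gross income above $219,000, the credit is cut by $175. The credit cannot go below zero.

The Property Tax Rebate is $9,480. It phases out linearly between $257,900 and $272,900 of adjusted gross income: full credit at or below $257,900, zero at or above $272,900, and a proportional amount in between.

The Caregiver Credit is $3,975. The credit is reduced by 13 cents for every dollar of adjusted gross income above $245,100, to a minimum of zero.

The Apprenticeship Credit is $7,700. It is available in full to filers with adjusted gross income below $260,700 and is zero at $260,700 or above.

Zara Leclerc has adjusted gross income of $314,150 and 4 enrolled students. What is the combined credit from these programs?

$2,202

Education Credit: base = 4 × $10,963 = $43,852. income exceeds $219,000 by $95,150, which is 238 full-or-partial $400 increments; reduction = 238 × $175 = $41,650, leaving $2,202.
Property Tax Rebate: $314,150 is at or above $272,900, so the credit is $0.
Caregiver Credit: 13% of the $69,050 excess over $245,100 is $8,976.50 ≥ base, so the credit is $0.
Apprenticeship Credit: $314,150 meets or exceeds the $260,700 cutoff, so the credit is $0.
Total: $2,202 + $0 + $0 + $0 = $2,202.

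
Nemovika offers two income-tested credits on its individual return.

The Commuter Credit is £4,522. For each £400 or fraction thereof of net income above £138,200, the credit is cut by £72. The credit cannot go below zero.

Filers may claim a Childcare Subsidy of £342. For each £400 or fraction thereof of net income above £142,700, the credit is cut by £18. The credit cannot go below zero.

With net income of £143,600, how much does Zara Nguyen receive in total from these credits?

£3,802

Commuter Credit: income exceeds £138,200 by £5,400, which is 14 full-or-partial £400 increments; reduction = 14 × £72 = £1,008, leaving £3,514.
Childcare Subsidy: income exceeds £142,700 by £900, which is 3 full-or-partial £400 increments; reduction = 3 × £18 = £54, leaving £288.
Total: £3,514 + £288 = £3,802.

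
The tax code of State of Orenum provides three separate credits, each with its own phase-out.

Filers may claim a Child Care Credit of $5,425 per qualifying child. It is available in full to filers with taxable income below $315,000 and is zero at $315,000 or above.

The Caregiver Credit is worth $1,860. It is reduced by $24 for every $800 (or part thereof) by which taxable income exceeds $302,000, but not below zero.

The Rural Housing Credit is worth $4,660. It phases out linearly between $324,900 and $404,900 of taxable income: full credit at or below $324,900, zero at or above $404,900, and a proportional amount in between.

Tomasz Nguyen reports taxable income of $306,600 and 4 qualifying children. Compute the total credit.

Child Care Credit: base = 4 × $5,425 = $21,700. $306,600 is below the $315,000 cutoff, so the full $21,700 applies.
Caregiver Credit: income exceeds $302,000 by $4,600, which is 6 full-or-partial $800 increments; reduction = 6 × $24 = $144, leaving $1,716.
Rural Housing Credit: $306,600 is at or below the $324,900 threshold, so the full $4,660 applies.
Total: $21,700 + $1,716 + $4,660 = $28,076.

$28,076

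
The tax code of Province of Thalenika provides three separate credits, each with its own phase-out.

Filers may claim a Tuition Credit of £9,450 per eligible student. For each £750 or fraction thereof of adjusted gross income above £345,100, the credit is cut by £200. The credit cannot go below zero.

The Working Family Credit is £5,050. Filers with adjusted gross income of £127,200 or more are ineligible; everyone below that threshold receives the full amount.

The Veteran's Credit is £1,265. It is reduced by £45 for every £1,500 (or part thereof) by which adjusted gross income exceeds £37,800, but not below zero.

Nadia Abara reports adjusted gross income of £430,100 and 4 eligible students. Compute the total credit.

£15,000

Tuition Credit: base = 4 × £9,450 = £37,800. income exceeds £345,100 by £85,000, which is 114 full-or-partial £750 increments; reduction = 114 × £200 = £22,800, leaving £15,000.
Working Family Credit: £430,100 meets or exceeds the £127,200 cutoff, so the credit is £0.
Veteran's Credit: income exceeds £37,800 by £392,300 → 262 increments × £45 = £11,790 ≥ base, so the credit is £0.
Total: £15,000 + £0 + £0 = £15,000.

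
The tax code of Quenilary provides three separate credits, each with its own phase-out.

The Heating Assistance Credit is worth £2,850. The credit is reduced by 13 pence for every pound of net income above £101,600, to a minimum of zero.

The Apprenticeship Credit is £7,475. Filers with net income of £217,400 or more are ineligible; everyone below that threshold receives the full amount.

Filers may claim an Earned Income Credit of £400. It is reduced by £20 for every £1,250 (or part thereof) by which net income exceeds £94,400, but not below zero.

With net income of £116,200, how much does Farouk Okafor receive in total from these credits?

Heating Assistance Credit: 13% of the £14,600 excess over £101,600 is £1,898; credit = £2,850 − £1,898 = £952.
Apprenticeship Credit: £116,200 is below the £217,400 cutoff, so the full £7,475 applies.
Earned Income Credit: income exceeds £94,400 by £21,800, which is 18 full-or-partial £1,250 increments; reduction = 18 × £20 = £360, leaving £40.
Total: £952 + £7,475 + £40 = £8,467.

£8,467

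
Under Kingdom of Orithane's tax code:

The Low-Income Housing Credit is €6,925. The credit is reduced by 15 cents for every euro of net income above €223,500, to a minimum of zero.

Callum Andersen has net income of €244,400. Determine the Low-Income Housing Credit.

€3,790

Low-Income Housing Credit: 15% of the €20,900 excess over €223,500 is €3,135; credit = €6,925 − €3,135 = €3,790.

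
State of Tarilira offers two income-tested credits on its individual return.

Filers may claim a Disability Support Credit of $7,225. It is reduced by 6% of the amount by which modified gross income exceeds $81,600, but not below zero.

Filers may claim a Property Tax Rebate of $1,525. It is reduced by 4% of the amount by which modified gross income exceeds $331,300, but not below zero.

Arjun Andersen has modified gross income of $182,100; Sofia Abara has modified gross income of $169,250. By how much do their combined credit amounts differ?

$771

Arjun ($182,100): Disability Support Credit: 6% of the $100,500 excess over $81,600 is $6,030; credit = $7,225 − $6,030 = $1,195. Property Tax Rebate: $182,100 is at or below the $331,300 threshold, so the full $1,525 applies. total $1,195 + $1,525 = $2,720
Sofia ($169,250): Disability Support Credit: 6% of the $87,650 excess over $81,600 is $5,259; credit = $7,225 − $5,259 = $1,966. Property Tax Rebate: $169,250 is at or below the $331,300 threshold, so the full $1,525 applies. total $1,966 + $1,525 = $3,491
Difference: |$2,720 − $3,491| = $771.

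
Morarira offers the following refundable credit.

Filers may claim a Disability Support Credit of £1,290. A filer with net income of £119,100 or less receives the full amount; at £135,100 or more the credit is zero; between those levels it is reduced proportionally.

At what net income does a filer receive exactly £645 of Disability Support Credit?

£645 is 645/1,290 of the full £1,290, so 645/1,290 of the £16,000 range has been used: income = £119,100 + £16,000 × 645/1,290 = £127,100.

£127,100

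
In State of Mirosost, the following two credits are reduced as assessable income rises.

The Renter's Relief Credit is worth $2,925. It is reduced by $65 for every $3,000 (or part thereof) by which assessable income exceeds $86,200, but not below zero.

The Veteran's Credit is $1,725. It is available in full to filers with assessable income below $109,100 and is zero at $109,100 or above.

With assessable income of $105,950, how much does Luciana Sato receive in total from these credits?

Renter's Relief Credit: income exceeds $86,200 by $19,750, which is 7 full-or-partial $3,000 increments; reduction = 7 × $65 = $455, leaving $2,470.
Veteran's Credit: $105,950 is below the $109,100 cutoff, so the full $1,725 applies.
Total: $2,470 + $1,725 = $4,195.

$4,195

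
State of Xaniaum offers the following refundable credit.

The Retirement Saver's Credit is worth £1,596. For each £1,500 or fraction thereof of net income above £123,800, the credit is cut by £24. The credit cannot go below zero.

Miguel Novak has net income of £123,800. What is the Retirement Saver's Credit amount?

Retirement Saver's Credit: £123,800 is at or below the £123,800 threshold, so the full £1,596 applies.

£1,596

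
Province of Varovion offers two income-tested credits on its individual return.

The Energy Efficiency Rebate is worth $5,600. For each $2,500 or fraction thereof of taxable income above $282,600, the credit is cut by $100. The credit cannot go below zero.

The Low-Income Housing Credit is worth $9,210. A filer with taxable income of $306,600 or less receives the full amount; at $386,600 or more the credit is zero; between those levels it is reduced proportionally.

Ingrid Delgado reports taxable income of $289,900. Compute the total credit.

$14,510

Energy Efficiency Rebate: income exceeds $282,600 by $7,300, which is 3 full-or-partial $2,500 increments; reduction = 3 × $100 = $300, leaving $5,300.
Low-Income Housing Credit: $289,900 is at or below the $306,600 threshold, so the full $9,210 applies.
Total: $5,300 + $9,210 = $14,510.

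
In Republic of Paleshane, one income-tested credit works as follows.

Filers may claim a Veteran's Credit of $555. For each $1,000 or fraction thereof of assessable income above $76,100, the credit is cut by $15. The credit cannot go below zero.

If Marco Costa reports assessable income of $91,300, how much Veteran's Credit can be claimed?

$315

Veteran's Credit: income exceeds $76,100 by $15,200, which is 16 full-or-partial $1,000 increments; reduction = 16 × $15 = $240, leaving $315.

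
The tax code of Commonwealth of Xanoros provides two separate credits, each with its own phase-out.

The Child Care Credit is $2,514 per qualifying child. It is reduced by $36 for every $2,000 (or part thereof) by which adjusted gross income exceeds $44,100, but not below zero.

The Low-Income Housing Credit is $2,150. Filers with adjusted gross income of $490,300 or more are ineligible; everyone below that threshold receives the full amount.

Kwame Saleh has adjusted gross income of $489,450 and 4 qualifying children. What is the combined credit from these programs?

Child Care Credit: base = 4 × $2,514 = $10,056. income exceeds $44,100 by $445,350, which is 223 full-or-partial $2,000 increments; reduction = 223 × $36 = $8,028, leaving $2,028.
Low-Income Housing Credit: $489,450 is below the $490,300 cutoff, so the full $2,150 applies.
Total: $2,028 + $2,150 = $4,178.

$4,178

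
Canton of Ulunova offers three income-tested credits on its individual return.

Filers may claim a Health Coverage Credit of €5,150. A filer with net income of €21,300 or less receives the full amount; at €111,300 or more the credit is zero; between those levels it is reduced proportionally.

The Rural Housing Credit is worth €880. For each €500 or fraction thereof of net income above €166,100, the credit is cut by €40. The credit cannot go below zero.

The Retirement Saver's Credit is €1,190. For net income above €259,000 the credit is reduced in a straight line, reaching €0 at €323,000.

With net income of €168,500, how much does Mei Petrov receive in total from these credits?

Health Coverage Credit: €168,500 is at or above €111,300, so the credit is €0.
Rural Housing Credit: income exceeds €166,100 by €2,400, which is 5 full-or-partial €500 increments; reduction = 5 × €40 = €200, leaving €680.
Retirement Saver's Credit: €168,500 is at or below the €259,000 threshold, so the full €1,190 applies.
Total: €0 + €680 + €1,190 = €1,870.

€1,870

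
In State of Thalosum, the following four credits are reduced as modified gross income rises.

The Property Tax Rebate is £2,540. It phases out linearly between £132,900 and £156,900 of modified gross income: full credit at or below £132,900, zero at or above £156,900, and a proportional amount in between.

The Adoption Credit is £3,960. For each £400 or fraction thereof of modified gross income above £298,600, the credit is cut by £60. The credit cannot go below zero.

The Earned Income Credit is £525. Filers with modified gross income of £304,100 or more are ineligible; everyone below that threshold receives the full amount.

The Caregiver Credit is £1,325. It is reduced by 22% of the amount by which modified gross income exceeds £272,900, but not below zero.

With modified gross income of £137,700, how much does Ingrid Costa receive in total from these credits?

£7,842

Property Tax Rebate: £137,700 is £4,800 into a £24,000 phase-out range, leaving 19,200/24,000 of the credit: £2,540 × 19,200/24,000 = £2,032.
Adoption Credit: £137,700 is at or below the £298,600 threshold, so the full £3,960 applies.
Earned Income Credit: £137,700 is below the £304,100 cutoff, so the full £525 applies.
Caregiver Credit: £137,700 is at or below the £272,900 threshold, so the full £1,325 applies.
Total: £2,032 + £3,960 + £525 + £1,325 = £7,842.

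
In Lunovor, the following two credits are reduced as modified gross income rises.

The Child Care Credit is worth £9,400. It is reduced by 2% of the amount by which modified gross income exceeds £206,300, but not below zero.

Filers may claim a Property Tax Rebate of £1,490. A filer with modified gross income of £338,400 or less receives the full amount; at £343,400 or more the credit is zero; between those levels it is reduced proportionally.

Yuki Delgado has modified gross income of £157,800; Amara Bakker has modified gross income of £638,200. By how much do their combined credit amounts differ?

£10,128

Yuki (£157,800): Child Care Credit: £157,800 is at or below the £206,300 threshold, so the full £9,400 applies. Property Tax Rebate: £157,800 is at or below the £338,400 threshold, so the full £1,490 applies. total £9,400 + £1,490 = £10,890
Amara (£638,200): Child Care Credit: 2% of the £431,900 excess over £206,300 is £8,638; credit = £9,400 − £8,638 = £762. Property Tax Rebate: £638,200 is at or above £343,400, so the credit is £0. total £762 + £0 = £762
Difference: |£10,890 − £762| = £10,128.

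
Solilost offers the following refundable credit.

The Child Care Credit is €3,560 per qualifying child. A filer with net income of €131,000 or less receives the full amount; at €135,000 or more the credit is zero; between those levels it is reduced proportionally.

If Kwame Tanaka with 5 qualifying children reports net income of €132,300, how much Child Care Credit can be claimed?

€12,015

Child Care Credit: base = 5 × €3,560 = €17,800. €132,300 is €1,300 into a €4,000 phase-out range, leaving 2,700/4,000 of the credit: €17,800 × 2,700/4,000 = €12,015.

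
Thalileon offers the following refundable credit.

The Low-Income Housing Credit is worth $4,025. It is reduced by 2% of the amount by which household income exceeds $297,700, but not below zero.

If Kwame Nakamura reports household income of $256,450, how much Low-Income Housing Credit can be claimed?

Low-Income Housing Credit: $256,450 is at or below the $297,700 threshold, so the full $4,025 applies.

$4,025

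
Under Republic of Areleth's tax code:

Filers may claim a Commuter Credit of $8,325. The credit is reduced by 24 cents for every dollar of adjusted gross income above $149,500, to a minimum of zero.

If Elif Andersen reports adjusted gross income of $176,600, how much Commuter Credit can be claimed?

$1,821

Commuter Credit: 24% of the $27,100 excess over $149,500 is $6,504; credit = $8,325 − $6,504 = $1,821.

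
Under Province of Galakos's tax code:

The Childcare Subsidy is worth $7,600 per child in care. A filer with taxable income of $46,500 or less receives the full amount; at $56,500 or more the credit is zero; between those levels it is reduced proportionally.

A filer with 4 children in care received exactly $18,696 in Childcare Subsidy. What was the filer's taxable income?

$50,350

Full credit = 4 × $7,600 = $30,400.
$18,696 is 18,696/30,400 of the full $30,400, so 11,704/30,400 of the $10,000 range has been used: income = $46,500 + $10,000 × 11,704/30,400 = $50,350.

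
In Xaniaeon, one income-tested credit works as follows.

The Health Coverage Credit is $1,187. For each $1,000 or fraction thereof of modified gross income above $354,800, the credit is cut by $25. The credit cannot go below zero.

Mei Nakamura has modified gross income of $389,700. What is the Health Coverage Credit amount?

Health Coverage Credit: income exceeds $354,800 by $34,900, which is 35 full-or-partial $1,000 increments; reduction = 35 × $25 = $875, leaving $312.

$312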